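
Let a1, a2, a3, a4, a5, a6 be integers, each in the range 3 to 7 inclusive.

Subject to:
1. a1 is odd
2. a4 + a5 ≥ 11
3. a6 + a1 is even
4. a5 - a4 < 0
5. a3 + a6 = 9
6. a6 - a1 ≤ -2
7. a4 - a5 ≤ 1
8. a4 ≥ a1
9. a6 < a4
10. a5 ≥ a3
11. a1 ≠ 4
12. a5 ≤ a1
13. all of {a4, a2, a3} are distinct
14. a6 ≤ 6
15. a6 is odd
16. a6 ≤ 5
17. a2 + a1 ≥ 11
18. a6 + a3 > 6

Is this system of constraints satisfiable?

Setting (a1, a2, a3, a4, a5, a6) = (7, 6, 4, 7, 6, 5) satisfies everything: constraint 2: a4 + a5 = 13; constraint 4: a5 - a4 = -1; constraint 5: a3 + a6 = 9, and the others follow.

Satisfiable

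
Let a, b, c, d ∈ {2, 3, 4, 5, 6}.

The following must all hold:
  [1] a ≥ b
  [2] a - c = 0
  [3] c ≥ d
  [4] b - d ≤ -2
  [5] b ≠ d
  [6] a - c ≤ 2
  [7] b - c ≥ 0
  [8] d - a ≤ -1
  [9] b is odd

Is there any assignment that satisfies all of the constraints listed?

Constraints 4, 6, 7, and 8 give d − b ≥ 2, b − c ≥ 0, c − a ≥ -2, a − d ≥ 1.
Adding all 4 inequalities: the left sides telescope to 0, and the right sides sum to 2 + 0 + (-2) + 1 = 1. So 0 ≥ 1, which is false.

Unsatisfiable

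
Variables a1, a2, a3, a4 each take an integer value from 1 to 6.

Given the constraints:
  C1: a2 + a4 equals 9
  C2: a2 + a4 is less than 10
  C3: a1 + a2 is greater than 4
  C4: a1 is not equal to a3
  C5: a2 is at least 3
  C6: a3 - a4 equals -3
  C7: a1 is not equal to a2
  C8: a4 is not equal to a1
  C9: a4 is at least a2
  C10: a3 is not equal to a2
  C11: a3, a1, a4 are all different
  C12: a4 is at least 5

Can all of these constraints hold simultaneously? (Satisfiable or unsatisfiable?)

Setting (a1, a2, a3, a4) = (1, 4, 2, 5) satisfies everything: constraint 1: a2 + a4 = 9; constraint 2: a2 + a4 = 9; constraint 3: a1 + a2 = 5, and the others follow.

Satisfiable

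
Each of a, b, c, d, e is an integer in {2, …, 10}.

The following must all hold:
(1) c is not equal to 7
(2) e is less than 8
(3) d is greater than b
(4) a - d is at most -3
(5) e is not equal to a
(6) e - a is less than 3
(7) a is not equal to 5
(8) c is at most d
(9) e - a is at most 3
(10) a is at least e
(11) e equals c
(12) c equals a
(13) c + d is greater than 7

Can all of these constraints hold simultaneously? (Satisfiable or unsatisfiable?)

From constraints 11 and 12, e = c = a, so e = a. But constraint 5 says e ≠ a. Contradiction.

Unsatisfiable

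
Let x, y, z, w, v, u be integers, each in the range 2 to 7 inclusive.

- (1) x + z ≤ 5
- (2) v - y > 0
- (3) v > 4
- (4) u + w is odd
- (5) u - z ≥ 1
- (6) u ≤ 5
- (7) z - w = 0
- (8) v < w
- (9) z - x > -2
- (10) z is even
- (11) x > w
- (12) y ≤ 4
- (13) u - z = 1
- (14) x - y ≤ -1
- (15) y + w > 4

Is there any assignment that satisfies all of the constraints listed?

Constraints 2, 8, 11, and 14 give v < w, w < x, x < y, y < v. Chaining: v < w < x < y < v, which forces v < v — impossible.

Unsatisfiable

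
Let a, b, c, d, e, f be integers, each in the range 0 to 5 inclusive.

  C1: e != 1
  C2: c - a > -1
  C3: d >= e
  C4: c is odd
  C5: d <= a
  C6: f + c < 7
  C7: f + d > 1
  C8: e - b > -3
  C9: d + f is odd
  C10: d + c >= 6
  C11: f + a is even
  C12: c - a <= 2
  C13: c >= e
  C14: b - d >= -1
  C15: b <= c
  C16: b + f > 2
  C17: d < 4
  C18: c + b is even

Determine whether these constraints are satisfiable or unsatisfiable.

The assignment a = 4, b = 5, c = 5, d = 3, e = 3, f = 0 works:
  constraint 2 holds since c - a = 1.
  constraint 6 holds since f + c = 5.
  constraint 7 holds since f + d = 3.
The rest check out directly.

Satisfiable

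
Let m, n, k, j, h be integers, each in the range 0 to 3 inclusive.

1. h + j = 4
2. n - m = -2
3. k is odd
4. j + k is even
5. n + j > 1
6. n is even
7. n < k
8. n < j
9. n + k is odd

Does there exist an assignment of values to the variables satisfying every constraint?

The assignment m = 2, n = 0, k = 3, j = 3, h = 1 works:
  constraint 1 holds since h + j = 4.
  constraint 2 holds since n - m = -2.
The rest check out directly.

Satisfiable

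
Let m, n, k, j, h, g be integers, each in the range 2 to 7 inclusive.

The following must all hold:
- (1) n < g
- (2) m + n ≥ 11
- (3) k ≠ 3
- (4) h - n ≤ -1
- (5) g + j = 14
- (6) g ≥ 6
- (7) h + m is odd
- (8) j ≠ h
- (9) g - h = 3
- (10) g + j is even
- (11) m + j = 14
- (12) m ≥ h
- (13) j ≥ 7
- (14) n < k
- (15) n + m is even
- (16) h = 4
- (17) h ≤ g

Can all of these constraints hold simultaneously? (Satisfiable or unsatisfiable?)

Try m = 7, n = 5, k = 6, j = 7, h = 4, g = 7.
Check constraint 2: m + n = 12; constraint 4: h - n = -1. The remaining constraints are straightforward to verify.

Satisfiable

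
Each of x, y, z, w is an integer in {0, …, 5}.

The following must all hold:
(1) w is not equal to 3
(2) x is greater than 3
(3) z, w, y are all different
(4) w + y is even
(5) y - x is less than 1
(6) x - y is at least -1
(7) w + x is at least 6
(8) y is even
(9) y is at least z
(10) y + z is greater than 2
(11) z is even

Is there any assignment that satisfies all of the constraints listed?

Satisfiable

Try x = 4, y = 4, z = 0, w = 2.
Check constraint 5: y - x = 0; constraint 6: x - y = 0; constraint 7: w + x = 6. The remaining constraints are straightforward to verify.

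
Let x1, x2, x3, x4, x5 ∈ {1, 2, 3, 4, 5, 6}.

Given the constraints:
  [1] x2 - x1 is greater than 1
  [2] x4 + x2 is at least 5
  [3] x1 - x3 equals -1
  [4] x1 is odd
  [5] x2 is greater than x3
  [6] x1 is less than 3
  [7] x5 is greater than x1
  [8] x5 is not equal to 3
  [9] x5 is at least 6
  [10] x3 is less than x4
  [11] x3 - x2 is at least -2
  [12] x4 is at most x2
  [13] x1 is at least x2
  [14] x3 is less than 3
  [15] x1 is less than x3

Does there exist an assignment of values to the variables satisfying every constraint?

Constraints 10, 12, 13, and 15 give x4 ≤ x2, x2 ≤ x1, x1 < x3, x3 < x4. Chaining: x4 ≤ x2 ≤ x1 < x3 < x4, which forces x4 < x4 — impossible.

Unsatisfiable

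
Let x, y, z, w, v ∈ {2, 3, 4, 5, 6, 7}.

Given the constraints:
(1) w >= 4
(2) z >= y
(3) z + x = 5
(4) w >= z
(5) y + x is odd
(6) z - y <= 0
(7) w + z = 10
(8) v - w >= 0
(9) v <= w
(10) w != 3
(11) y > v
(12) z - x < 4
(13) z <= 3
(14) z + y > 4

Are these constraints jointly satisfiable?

Constraints 2, 4, 8, and 11 give y ≤ z, z ≤ w, w ≤ v, v < y. Chaining: y ≤ z ≤ w ≤ v < y, which forces y < y — impossible.

Unsatisfiable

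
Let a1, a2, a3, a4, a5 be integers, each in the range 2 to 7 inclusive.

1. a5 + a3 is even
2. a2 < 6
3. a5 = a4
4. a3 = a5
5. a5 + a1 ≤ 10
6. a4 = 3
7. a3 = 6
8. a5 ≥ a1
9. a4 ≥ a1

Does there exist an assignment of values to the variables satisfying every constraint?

Constraint 7 fixes a3 = 6 and constraint 6 fixes a4 = 3. Constraints 3 and 4 give a3 = a5 = a4, so a3 = a4. But 6 ≠ 3 — contradiction.

Unsatisfiable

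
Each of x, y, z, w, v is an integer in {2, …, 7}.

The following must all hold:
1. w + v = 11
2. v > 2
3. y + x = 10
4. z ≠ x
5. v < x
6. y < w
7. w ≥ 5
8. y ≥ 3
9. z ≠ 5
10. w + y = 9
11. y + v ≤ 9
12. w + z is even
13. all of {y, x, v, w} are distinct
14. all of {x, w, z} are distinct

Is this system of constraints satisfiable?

Take x = 7, y = 3, z = 2, w = 6, v = 5. Then constraint 1: w + v = 11; constraint 3: y + x = 10; constraint 10: w + y = 9, and every other listed constraint is also met.

Satisfiable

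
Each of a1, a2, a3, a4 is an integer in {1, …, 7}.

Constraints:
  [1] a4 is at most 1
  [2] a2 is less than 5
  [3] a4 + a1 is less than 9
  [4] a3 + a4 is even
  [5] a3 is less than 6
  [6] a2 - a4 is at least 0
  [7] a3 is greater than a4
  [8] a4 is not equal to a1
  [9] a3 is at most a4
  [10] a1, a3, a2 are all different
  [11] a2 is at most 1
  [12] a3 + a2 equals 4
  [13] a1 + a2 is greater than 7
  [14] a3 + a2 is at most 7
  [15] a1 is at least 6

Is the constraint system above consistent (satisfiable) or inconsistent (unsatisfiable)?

Unsatisfiable

From constraints 1 and 9: a3 ≤ a4 ≤ 1. From constraint 11: a2 ≤ 1. Hence a3 + a2 ≤ 2. But constraint 12 requires a3 + a2 = 4, and 4 > 2. Contradiction.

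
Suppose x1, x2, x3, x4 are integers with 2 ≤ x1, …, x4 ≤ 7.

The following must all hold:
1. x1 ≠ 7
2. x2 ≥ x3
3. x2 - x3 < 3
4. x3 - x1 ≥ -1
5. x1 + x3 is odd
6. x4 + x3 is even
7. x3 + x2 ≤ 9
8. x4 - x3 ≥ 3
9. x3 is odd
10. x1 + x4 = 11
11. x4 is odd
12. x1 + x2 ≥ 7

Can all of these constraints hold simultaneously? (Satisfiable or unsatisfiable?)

Satisfiable

Take x1 = 4, x2 = 3, x3 = 3, x4 = 7. Then constraint 3: x2 - x3 = 0; constraint 4: x3 - x1 = -1; constraint 7: x3 + x2 = 6, and every other listed constraint is also met.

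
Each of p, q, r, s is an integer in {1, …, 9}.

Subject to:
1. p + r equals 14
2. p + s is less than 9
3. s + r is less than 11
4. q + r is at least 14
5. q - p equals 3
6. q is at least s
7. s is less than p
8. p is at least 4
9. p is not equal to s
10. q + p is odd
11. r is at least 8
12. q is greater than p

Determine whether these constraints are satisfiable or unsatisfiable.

The assignment p = 5, q = 8, r = 9, s = 1 works:
  constraint 1 holds since p + r = 14.
  constraint 2 holds since p + s = 6.
The rest check out directly.

Satisfiable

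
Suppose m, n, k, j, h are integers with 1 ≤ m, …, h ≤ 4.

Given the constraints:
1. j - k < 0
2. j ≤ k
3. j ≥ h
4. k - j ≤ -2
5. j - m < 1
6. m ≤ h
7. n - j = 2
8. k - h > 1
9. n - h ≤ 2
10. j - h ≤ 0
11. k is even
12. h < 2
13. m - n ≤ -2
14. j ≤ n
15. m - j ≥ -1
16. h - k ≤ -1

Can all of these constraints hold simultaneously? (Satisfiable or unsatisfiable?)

Unsatisfiable

Constraints 4, 9, 13, 15, and 16 give k − h ≥ 1, h − n ≥ -2, n − m ≥ 2, m − j ≥ -1, j − k ≥ 2.
Adding all 5 inequalities: the left sides telescope to 0, and the right sides sum to 1 + (-2) + 2 + (-1) + 2 = 2. So 0 ≥ 2, which is false.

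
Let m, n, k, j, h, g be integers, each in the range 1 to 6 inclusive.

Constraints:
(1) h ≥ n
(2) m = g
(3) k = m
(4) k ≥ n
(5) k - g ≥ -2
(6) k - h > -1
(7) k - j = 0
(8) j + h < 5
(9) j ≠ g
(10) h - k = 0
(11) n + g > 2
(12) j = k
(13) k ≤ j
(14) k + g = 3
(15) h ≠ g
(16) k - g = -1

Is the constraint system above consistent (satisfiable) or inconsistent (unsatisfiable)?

Unsatisfiable

From constraints 2, 3, and 12, j = k = m = g, so j = g. But constraint 9 says j ≠ g. Contradiction.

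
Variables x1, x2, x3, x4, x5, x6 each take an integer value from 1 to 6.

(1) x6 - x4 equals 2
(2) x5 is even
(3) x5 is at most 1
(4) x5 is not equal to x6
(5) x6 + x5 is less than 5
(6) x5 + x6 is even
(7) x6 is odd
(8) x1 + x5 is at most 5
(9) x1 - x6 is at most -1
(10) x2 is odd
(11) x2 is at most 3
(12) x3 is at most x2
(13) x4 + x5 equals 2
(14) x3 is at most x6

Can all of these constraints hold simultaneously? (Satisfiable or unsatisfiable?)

Constraint 2 makes x5 even and constraint 7 makes x6 odd, so x5 + x6 must be odd. Constraint 6 says x5 + x6 is even — contradiction.

Unsatisfiable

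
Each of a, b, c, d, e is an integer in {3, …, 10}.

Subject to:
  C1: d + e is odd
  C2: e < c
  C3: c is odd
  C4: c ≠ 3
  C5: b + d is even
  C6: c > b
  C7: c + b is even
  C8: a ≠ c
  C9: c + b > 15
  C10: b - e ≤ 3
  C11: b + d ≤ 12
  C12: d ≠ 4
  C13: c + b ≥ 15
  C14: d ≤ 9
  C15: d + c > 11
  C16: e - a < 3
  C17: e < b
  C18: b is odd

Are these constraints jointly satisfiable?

The assignment a = 6, b = 7, c = 9, d = 5, e = 6 works:
  constraint 9 holds since c + b = 16.
  constraint 10 holds since b - e = 1.
The rest check out directly.

Satisfiable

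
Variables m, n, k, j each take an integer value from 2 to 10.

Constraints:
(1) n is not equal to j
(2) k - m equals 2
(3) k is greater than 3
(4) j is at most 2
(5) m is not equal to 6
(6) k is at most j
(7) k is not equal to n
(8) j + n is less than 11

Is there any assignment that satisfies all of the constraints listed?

Unsatisfiable

From constraint 3: k ≥ 4. From constraints 4 and 6: k ≤ j and j ≤ 2, so k ≤ 2. But 2 < 4, so no value of k works.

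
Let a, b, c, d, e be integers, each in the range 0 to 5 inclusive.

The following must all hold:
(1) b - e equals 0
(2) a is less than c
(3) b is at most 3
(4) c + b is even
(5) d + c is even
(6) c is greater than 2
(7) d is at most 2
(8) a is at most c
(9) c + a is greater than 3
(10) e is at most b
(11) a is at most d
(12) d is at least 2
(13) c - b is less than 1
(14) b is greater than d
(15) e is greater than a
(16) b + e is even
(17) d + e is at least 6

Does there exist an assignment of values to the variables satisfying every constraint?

From constraint 7: d ≤ 2. From constraints 3 and 10: e ≤ b ≤ 3. Hence d + e ≤ 5. But constraint 17 requires d + e ≥ 6, and 6 > 5. Contradiction.

Unsatisfiable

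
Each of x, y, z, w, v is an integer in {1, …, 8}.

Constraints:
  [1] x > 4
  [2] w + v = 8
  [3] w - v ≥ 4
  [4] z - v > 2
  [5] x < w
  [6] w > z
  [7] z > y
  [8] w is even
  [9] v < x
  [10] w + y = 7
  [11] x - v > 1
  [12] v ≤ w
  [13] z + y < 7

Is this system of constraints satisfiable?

Satisfiable

Try x = 5, y = 1, z = 5, w = 6, v = 2.
Check constraint 2: w + v = 8; constraint 3: w - v = 4; constraint 4: z - v = 3. The remaining constraints are straightforward to verify.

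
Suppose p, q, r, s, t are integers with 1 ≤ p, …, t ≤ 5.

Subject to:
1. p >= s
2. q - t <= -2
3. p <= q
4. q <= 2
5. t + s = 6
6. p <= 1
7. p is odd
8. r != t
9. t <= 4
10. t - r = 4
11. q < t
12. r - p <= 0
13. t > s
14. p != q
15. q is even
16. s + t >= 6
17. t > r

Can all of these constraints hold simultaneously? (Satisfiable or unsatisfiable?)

Unsatisfiable

From constraints 1 and 6: s ≤ p ≤ 1. From constraint 9: t ≤ 4. Hence s + t ≤ 5. But constraint 16 requires s + t ≥ 6, and 6 > 5. Contradiction.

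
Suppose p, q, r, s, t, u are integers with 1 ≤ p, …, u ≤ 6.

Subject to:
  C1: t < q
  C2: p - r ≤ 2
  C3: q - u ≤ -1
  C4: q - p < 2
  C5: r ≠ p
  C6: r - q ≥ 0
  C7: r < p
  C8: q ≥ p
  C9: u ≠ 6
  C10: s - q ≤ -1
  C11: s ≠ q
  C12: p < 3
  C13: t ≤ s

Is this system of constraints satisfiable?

Unsatisfiable

Constraints 6, 7, and 8 give p ≤ q, q ≤ r, r < p. Chaining: p ≤ q ≤ r < p, which forces p < p — impossible.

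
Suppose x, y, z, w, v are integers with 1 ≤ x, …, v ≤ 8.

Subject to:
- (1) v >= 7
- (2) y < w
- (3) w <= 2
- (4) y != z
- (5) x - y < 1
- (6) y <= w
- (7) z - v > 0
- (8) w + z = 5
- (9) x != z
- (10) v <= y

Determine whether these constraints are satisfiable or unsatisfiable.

Unsatisfiable

From constraints 1 and 10: y ≥ v and v ≥ 7, so y ≥ 7. From constraints 3 and 6: y ≤ w and w ≤ 2, so y ≤ 2. But 2 < 7, so no value of y works.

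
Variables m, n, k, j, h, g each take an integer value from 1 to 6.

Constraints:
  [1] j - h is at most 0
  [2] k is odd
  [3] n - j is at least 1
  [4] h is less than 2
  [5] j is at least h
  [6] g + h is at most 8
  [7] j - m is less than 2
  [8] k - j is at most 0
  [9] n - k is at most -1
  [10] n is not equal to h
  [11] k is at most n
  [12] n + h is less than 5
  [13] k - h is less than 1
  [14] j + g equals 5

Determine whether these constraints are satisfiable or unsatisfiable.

Unsatisfiable

Constraints 3, 8, and 9 give j − k ≥ 0, k − n ≥ 1, n − j ≥ 1.
Adding all 3 inequalities: the left sides telescope to 0, and the right sides sum to 0 + 1 + 1 = 2. So 0 ≥ 2, which is false.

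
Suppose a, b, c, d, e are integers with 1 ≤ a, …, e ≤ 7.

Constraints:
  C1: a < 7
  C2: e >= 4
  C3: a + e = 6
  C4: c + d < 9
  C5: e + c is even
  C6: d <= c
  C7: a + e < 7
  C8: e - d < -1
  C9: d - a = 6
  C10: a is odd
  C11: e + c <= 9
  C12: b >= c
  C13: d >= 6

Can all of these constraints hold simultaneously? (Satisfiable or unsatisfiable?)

Unsatisfiable

From constraint 2: e ≥ 4. From constraints 6 and 13: c ≥ d ≥ 6. Hence e + c ≥ 10. But constraint 11 requires e + c ≤ 9, and 9 < 10. Contradiction.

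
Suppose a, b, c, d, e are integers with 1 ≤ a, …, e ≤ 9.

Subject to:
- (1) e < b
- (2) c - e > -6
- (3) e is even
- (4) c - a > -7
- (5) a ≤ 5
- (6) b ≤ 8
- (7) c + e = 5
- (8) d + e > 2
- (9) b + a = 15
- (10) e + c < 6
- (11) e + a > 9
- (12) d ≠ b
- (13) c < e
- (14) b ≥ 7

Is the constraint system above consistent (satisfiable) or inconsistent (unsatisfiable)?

Unsatisfiable

From constraint 6: b ≤ 8. From constraint 5: a ≤ 5. Hence b + a ≤ 13. But constraint 9 requires b + a = 15, and 15 > 13. Contradiction.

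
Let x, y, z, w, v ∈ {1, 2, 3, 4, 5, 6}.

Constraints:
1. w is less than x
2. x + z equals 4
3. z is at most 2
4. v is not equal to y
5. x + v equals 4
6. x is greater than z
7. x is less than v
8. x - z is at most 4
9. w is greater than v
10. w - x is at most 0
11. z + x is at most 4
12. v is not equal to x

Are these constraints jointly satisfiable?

Constraints 1, 7, and 9 give v < w, w < x, x < v. Chaining: v < w < x < v, which forces v < v — impossible.

Unsatisfiable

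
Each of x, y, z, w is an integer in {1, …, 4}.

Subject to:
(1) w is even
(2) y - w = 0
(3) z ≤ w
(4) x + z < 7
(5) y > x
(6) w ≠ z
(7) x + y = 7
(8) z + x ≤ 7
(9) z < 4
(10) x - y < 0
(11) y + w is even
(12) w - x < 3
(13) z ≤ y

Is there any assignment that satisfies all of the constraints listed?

Satisfiable

Try x = 3, y = 4, z = 1, w = 4.
Check constraint 2: y - w = 0; constraint 4: x + z = 4. The remaining constraints are straightforward to verify.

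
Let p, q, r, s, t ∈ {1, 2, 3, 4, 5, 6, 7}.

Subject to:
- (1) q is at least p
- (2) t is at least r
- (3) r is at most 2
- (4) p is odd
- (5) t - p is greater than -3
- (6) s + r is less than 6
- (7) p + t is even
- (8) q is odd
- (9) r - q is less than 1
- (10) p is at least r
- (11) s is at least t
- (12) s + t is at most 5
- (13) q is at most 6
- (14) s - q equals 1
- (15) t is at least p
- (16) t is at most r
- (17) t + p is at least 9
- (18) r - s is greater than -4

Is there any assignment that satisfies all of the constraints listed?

From constraints 3 and 16: t ≤ r ≤ 2. From constraints 1 and 13: p ≤ q ≤ 6. Hence t + p ≤ 8. But constraint 17 requires t + p ≥ 9, and 9 > 8. Contradiction.

Unsatisfiable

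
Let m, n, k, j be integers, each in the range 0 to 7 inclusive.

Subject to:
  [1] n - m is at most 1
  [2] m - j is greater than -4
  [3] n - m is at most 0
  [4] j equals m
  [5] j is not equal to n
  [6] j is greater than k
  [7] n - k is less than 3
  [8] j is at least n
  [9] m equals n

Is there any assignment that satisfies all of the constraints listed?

Unsatisfiable

From constraints 4 and 9, j = m = n, so j = n. But constraint 5 says j ≠ n. Contradiction.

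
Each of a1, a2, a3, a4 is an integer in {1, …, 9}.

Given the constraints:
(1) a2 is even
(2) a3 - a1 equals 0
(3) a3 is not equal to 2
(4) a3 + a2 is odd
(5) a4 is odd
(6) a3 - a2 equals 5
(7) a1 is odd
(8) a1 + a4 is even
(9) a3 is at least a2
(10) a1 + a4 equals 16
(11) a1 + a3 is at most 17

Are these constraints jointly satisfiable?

Satisfiable

Setting (a1, a2, a3, a4) = (7, 2, 7, 9) satisfies everything: constraint 2: a3 - a1 = 0; constraint 6: a3 - a2 = 5; constraint 10: a1 + a4 = 16, and the others follow.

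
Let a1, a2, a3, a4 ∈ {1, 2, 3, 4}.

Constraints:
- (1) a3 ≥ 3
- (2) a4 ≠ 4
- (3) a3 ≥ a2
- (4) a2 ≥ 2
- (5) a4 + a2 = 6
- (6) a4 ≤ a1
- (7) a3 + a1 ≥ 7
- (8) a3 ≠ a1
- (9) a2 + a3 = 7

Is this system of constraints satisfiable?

Satisfiable

Take a1 = 3, a2 = 3, a3 = 4, a4 = 3. Then constraint 5: a4 + a2 = 6; constraint 7: a3 + a1 = 7; constraint 9: a2 + a3 = 7, and every other listed constraint is also met.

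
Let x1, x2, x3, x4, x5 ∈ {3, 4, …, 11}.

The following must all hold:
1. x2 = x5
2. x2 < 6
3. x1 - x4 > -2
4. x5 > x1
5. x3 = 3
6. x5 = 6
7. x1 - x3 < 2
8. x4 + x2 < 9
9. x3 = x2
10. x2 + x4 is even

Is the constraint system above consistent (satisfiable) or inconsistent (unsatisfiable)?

Unsatisfiable

Constraint 5 fixes x3 = 3 and constraint 6 fixes x5 = 6. Constraints 1 and 9 give x3 = x2 = x5, so x3 = x5. But 3 ≠ 6 — contradiction.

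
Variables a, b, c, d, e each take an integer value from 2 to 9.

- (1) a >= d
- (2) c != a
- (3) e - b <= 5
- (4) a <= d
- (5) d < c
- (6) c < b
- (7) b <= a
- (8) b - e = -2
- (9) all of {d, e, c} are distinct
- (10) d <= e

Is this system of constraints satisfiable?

Constraints 4, 5, 6, and 7 give c < b, b ≤ a, a ≤ d, d < c. Chaining: c < b ≤ a ≤ d < c, which forces c < c — impossible.

Unsatisfiable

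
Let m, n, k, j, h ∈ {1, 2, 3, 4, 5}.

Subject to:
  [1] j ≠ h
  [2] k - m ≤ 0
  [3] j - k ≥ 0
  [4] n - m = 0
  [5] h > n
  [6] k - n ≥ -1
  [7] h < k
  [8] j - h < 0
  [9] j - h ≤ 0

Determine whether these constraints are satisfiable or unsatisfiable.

Unsatisfiable

Constraints 3, 7, and 9 give k ≤ j, j ≤ h, h < k. Chaining: k ≤ j ≤ h < k, which forces k < k — impossible.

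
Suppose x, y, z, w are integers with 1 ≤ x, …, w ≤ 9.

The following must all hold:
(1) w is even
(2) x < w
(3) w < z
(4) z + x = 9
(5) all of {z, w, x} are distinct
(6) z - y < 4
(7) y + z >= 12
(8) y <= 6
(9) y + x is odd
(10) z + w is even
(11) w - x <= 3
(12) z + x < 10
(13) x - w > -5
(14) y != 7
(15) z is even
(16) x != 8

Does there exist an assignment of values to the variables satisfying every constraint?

Satisfiable

Setting (x, y, z, w) = (1, 6, 8, 4) satisfies everything: constraint 4: z + x = 9; constraint 6: z - y = 2, and the others follow.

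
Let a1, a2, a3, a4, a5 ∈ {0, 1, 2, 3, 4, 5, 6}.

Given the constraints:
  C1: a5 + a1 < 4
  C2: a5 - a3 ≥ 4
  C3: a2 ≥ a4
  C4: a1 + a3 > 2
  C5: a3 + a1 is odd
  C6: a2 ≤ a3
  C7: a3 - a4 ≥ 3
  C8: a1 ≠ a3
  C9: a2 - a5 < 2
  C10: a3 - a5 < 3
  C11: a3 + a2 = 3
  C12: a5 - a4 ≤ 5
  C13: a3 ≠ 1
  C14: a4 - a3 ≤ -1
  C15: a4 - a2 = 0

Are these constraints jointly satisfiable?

Constraints 2, 7, and 12 give a4 − a5 ≥ -5, a5 − a3 ≥ 4, a3 − a4 ≥ 3.
Adding all 3 inequalities: the left sides telescope to 0, and the right sides sum to (-5) + 4 + 3 = 2. So 0 ≥ 2, which is false.

Unsatisfiable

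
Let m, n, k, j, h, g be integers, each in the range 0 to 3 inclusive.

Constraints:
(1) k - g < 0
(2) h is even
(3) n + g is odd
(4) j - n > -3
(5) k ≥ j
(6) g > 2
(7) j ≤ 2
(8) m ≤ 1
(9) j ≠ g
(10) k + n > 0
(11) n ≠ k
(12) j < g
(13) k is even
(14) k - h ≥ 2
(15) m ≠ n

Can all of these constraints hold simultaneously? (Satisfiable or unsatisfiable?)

Try m = 1, n = 0, k = 2, j = 0, h = 0, g = 3.
Check constraint 1: k - g = -1; constraint 4: j - n = 0. The remaining constraints are straightforward to verify.

Satisfiable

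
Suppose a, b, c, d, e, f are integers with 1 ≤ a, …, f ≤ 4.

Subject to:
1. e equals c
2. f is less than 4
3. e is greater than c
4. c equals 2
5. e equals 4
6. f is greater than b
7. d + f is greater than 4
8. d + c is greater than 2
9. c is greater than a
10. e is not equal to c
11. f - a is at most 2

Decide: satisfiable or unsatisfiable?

Unsatisfiable

Constraint 5 fixes e = 4 and constraint 4 fixes c = 2, but constraint 1 requires e = c. Since 4 ≠ 2, contradiction.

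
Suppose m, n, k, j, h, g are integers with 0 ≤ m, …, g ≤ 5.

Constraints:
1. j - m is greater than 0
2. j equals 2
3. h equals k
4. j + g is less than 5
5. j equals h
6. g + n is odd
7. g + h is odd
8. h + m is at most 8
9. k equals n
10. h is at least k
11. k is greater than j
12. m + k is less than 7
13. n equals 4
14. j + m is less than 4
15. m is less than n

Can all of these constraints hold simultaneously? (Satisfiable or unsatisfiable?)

Unsatisfiable

Constraint 2 fixes j = 2 and constraint 13 fixes n = 4. Constraints 3, 5, and 9 give j = h = k = n, so j = n. But 2 ≠ 4 — contradiction.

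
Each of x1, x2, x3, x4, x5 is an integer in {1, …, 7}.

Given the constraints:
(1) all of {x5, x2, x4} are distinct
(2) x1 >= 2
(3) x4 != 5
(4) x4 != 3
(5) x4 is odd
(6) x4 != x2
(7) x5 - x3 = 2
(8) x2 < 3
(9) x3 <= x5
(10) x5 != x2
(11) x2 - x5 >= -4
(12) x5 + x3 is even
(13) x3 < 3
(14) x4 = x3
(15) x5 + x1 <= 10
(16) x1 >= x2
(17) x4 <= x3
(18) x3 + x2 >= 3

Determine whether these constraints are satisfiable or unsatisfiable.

One satisfying assignment is x1 = 5, x2 = 2, x3 = 1, x4 = 1, x5 = 3.
For the less obvious constraints — constraint 7: x5 - x3 = 2; constraint 11: x2 - x5 = -1; constraint 15: x5 + x1 = 8 — and the others hold by inspection.

Satisfiable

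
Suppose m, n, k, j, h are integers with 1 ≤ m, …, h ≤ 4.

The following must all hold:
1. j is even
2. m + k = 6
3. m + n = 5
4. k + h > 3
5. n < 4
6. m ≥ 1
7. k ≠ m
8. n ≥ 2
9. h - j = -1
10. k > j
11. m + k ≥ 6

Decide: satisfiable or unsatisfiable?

Satisfiable

Setting (m, n, k, j, h) = (2, 3, 4, 2, 1) satisfies everything: constraint 2: m + k = 6; constraint 3: m + n = 5; constraint 4: k + h = 5, and the others follow.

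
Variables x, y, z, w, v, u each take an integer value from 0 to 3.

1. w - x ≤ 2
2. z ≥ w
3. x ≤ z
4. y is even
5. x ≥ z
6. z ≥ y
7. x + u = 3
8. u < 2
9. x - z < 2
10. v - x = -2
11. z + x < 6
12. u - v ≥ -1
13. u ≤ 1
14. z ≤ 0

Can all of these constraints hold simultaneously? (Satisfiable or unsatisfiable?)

From constraints 3 and 14: x ≤ z ≤ 0. From constraint 13: u ≤ 1. Hence x + u ≤ 1. But constraint 7 requires x + u = 3, and 3 > 1. Contradiction.

Unsatisfiable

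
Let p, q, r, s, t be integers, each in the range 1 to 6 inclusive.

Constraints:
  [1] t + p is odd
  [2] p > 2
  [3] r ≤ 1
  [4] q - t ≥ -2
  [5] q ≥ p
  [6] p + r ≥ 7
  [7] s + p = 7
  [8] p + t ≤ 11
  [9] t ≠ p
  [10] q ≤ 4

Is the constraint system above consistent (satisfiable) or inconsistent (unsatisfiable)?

Unsatisfiable

From constraints 5 and 10: p ≤ q ≤ 4. From constraint 3: r ≤ 1. Hence p + r ≤ 5. But constraint 6 requires p + r ≥ 7, and 7 > 5. Contradiction.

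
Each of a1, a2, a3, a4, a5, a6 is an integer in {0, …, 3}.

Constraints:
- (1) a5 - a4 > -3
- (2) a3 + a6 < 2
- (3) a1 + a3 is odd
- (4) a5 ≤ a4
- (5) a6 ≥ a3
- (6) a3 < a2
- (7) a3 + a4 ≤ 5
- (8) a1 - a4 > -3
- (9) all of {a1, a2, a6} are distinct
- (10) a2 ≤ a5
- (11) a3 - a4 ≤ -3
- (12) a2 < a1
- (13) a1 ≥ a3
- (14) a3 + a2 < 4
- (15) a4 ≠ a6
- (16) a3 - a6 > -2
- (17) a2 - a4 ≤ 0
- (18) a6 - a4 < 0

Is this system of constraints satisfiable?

Satisfiable

One satisfying assignment is a1 = 3, a2 = 2, a3 = 0, a4 = 3, a5 = 3, a6 = 0.
For the less obvious constraints — constraint 1: a5 - a4 = 0; constraint 2: a3 + a6 = 0; constraint 7: a3 + a4 = 3 — and the others hold by inspection.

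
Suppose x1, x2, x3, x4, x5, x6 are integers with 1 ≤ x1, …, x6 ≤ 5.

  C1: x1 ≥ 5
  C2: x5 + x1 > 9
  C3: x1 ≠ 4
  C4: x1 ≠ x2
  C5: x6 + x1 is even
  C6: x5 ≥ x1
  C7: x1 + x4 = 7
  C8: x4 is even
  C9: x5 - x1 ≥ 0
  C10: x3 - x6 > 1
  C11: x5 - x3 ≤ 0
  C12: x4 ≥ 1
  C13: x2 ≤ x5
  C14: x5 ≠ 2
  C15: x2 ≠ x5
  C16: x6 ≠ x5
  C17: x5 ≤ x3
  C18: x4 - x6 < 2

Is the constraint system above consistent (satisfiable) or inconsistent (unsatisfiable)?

Satisfiable

The assignment x1 = 5, x2 = 2, x3 = 5, x4 = 2, x5 = 5, x6 = 1 works:
  constraint 2 holds since x5 + x1 = 10.
  constraint 7 holds since x1 + x4 = 7.
The rest check out directly.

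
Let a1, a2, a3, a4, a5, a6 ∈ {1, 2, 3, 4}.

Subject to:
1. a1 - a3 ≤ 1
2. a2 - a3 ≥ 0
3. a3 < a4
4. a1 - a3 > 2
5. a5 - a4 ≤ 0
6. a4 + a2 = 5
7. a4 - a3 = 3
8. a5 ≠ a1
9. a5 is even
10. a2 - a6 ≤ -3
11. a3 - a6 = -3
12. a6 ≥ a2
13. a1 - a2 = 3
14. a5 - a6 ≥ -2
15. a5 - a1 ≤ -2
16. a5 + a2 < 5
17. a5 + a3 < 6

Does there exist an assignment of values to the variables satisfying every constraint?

Unsatisfiable

Constraints 1, 2, 10, 14, and 15 give a2 − a3 ≥ 0, a3 − a1 ≥ -1, a1 − a5 ≥ 2, a5 − a6 ≥ -2, a6 − a2 ≥ 3.
Adding all 5 inequalities: the left sides telescope to 0, and the right sides sum to 0 + (-1) + 2 + (-2) + 3 = 2. So 0 ≥ 2, which is false.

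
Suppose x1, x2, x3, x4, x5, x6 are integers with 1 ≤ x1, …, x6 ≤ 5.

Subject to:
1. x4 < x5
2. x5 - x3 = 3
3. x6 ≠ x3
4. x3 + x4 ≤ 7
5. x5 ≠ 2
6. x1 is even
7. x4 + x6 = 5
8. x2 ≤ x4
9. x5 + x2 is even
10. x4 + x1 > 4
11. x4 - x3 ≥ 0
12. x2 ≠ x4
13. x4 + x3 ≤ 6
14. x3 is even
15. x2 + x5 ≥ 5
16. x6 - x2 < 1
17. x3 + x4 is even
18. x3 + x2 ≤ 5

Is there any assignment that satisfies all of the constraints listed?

One satisfying assignment is x1 = 2, x2 = 1, x3 = 2, x4 = 4, x5 = 5, x6 = 1.
For the less obvious constraints — constraint 2: x5 - x3 = 3; constraint 4: x3 + x4 = 6 — and the others hold by inspection.

Satisfiable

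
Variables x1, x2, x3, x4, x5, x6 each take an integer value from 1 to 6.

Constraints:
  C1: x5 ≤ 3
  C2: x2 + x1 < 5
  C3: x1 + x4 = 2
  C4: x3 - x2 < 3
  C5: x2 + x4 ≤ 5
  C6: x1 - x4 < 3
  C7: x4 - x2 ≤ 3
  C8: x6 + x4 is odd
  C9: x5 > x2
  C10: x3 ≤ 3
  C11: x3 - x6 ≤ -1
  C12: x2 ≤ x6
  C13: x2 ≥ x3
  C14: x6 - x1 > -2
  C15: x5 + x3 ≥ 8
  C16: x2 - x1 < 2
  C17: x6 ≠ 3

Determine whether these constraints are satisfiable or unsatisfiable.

From constraint 1: x5 ≤ 3. From constraint 10: x3 ≤ 3. Hence x5 + x3 ≤ 6. But constraint 15 requires x5 + x3 ≥ 8, and 8 > 6. Contradiction.

Unsatisfiable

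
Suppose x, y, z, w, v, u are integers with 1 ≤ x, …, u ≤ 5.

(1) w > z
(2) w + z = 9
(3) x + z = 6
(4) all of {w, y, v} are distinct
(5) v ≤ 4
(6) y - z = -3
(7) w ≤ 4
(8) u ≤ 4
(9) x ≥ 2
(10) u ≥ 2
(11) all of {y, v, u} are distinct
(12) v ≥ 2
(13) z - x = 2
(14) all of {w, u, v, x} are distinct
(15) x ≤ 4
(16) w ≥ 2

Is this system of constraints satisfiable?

Constraints 5, 7, 8, 9, 10, 12, 15, and 16 confine each of w, u, v, x to the 3 values {2, …, 4}.
Constraint 14 requires all 4 of them to be distinct, but only 3 values are available — impossible by the pigeonhole principle.

Unsatisfiable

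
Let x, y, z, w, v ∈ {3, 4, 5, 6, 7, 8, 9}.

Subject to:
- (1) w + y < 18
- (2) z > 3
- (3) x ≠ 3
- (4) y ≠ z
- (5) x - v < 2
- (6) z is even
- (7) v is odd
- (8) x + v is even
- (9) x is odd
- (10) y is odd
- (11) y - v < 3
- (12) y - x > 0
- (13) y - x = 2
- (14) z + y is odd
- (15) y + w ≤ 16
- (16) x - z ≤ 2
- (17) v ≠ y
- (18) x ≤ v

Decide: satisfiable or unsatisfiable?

Setting (x, y, z, w, v) = (7, 9, 6, 7, 7) satisfies everything: constraint 1: w + y = 16; constraint 5: x - v = 0; constraint 11: y - v = 2, and the others follow.

Satisfiable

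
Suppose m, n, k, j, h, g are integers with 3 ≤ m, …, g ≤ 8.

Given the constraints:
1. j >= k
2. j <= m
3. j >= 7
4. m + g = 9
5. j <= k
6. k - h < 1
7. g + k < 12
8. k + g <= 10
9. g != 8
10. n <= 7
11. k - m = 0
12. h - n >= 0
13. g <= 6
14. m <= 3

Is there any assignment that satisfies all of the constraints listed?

From constraints 2 and 3: m ≥ j and j ≥ 7, so m ≥ 7. From constraint 14: m ≤ 3. But 3 < 7, so no value of m works.

Unsatisfiable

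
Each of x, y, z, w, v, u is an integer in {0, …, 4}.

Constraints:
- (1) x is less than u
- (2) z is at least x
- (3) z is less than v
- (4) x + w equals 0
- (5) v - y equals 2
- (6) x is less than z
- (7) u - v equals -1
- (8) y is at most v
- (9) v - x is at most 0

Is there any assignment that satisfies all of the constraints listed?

Constraints 3, 6, and 9 give z < v, v ≤ x, x < z. Chaining: z < v ≤ x < z, which forces z < z — impossible.

Unsatisfiable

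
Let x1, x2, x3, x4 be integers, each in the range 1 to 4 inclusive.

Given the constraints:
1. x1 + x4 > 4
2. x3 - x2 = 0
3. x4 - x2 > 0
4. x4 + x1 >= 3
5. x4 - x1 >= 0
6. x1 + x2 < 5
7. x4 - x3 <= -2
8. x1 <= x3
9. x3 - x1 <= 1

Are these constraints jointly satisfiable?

Unsatisfiable

Constraints 5, 7, and 9 give x4 − x1 ≥ 0, x1 − x3 ≥ -1, x3 − x4 ≥ 2.
Adding all 3 inequalities: the left sides telescope to 0, and the right sides sum to 0 + (-1) + 2 = 1. So 0 ≥ 1, which is false.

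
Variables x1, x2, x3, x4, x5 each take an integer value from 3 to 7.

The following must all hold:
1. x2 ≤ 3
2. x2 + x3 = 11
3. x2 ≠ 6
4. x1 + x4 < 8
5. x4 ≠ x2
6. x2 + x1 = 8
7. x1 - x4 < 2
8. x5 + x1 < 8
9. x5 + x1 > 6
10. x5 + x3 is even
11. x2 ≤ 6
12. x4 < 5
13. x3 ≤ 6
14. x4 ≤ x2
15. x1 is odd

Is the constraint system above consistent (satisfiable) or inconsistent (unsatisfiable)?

From constraint 1: x2 ≤ 3. From constraint 13: x3 ≤ 6. Hence x2 + x3 ≤ 9. But constraint 2 requires x2 + x3 = 11, and 11 > 9. Contradiction.

Unsatisfiable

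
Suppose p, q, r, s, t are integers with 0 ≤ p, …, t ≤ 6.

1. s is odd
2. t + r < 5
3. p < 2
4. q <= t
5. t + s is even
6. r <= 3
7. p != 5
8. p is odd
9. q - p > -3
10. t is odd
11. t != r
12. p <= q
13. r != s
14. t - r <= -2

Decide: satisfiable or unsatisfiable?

Satisfiable

The assignment p = 1, q = 1, r = 3, s = 5, t = 1 works:
  constraint 2 holds since t + r = 4.
  constraint 9 holds since q - p = 0.
The rest check out directly.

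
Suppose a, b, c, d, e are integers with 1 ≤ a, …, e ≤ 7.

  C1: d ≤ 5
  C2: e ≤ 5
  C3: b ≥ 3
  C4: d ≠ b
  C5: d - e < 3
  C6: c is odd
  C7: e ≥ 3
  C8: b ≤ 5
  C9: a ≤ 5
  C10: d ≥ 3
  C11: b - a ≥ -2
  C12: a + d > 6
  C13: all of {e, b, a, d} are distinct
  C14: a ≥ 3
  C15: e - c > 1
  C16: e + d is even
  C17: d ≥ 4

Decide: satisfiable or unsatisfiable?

Constraints 1, 2, 3, 7, 8, 9, 10, and 14 confine each of e, b, a, d to the 3 values {3, …, 5}.
Constraint 13 requires all 4 of them to be distinct, but only 3 values are available — impossible by the pigeonhole principle.

Unsatisfiable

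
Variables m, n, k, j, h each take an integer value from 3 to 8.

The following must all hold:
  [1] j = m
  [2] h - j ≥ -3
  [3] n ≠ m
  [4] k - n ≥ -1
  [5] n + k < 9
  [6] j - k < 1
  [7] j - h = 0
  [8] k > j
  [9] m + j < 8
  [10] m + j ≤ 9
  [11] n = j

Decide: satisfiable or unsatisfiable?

Unsatisfiable

From constraints 1 and 11, n = j = m, so n = m. But constraint 3 says n ≠ m. Contradiction.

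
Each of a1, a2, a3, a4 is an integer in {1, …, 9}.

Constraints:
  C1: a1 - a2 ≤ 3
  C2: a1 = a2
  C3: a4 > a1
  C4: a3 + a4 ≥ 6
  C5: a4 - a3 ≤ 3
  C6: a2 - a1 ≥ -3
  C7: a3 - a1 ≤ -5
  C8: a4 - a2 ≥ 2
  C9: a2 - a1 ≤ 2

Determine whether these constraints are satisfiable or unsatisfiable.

Constraints 1, 5, 7, and 8 give a4 − a2 ≥ 2, a2 − a1 ≥ -3, a1 − a3 ≥ 5, a3 − a4 ≥ -3.
Adding all 4 inequalities: the left sides telescope to 0, and the right sides sum to 2 + (-3) + 5 + (-3) = 1. So 0 ≥ 1, which is false.

Unsatisfiable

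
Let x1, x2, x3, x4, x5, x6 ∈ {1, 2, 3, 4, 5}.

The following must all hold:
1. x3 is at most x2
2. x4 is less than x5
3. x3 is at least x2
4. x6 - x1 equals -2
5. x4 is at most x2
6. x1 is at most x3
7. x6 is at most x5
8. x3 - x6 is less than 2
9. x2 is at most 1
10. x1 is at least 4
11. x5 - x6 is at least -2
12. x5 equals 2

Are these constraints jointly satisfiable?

From constraints 6 and 10: x3 ≥ x1 and x1 ≥ 4, so x3 ≥ 4. From constraints 1 and 9: x3 ≤ x2 and x2 ≤ 1, so x3 ≤ 1. But 1 < 4, so no value of x3 works.

Unsatisfiable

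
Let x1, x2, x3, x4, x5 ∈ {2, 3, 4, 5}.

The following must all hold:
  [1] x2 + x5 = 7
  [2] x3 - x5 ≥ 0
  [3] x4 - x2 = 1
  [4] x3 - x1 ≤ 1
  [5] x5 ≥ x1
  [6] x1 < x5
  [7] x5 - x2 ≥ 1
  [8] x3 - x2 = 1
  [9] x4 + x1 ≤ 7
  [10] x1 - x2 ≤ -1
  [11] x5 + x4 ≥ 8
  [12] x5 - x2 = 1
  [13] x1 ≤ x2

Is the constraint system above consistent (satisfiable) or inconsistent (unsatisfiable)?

Unsatisfiable

Constraints 2, 4, 7, and 10 give x3 − x5 ≥ 0, x5 − x2 ≥ 1, x2 − x1 ≥ 1, x1 − x3 ≥ -1.
Adding all 4 inequalities: the left sides telescope to 0, and the right sides sum to 0 + 1 + 1 + (-1) = 1. So 0 ≥ 1, which is false.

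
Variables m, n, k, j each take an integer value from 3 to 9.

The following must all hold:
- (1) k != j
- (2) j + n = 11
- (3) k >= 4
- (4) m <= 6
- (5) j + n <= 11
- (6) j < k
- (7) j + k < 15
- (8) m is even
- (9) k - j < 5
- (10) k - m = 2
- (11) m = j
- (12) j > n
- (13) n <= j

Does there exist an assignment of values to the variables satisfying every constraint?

Satisfiable

The assignment m = 6, n = 5, k = 8, j = 6 works:
  constraint 2 holds since j + n = 11.
  constraint 5 holds since j + n = 11.
  constraint 7 holds since j + k = 14.
The rest check out directly.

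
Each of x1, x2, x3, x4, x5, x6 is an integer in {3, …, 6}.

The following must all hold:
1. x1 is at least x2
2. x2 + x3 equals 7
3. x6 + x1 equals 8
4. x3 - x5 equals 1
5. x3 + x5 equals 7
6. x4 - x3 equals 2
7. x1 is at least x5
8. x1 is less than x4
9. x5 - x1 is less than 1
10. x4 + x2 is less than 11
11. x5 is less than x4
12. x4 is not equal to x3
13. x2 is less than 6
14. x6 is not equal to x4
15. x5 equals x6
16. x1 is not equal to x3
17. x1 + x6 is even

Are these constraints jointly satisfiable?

One satisfying assignment is x1 = 5, x2 = 3, x3 = 4, x4 = 6, x5 = 3, x6 = 3.
For the less obvious constraints — constraint 2: x2 + x3 = 7; constraint 3: x6 + x1 = 8 — and the others hold by inspection.

Satisfiable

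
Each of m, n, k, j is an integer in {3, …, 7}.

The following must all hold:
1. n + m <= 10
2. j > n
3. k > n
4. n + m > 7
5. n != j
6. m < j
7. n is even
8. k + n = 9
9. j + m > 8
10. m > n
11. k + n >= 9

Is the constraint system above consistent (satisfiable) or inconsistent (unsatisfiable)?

Satisfiable

Try m = 5, n = 4, k = 5, j = 6.
Check constraint 1: n + m = 9; constraint 4: n + m = 9. The remaining constraints are straightforward to verify.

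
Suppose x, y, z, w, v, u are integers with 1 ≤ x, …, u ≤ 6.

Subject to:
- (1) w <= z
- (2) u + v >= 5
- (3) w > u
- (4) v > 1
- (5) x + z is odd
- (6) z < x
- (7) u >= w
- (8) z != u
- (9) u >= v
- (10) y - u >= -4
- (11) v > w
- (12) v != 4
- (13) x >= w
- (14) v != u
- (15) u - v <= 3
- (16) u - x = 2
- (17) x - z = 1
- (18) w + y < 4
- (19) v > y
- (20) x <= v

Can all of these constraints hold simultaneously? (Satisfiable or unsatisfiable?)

Constraints 1, 3, 6, 9, and 20 give x ≤ v, v ≤ u, u < w, w ≤ z, z < x. Chaining: x ≤ v ≤ u < w ≤ z < x, which forces x < x — impossible.

Unsatisfiable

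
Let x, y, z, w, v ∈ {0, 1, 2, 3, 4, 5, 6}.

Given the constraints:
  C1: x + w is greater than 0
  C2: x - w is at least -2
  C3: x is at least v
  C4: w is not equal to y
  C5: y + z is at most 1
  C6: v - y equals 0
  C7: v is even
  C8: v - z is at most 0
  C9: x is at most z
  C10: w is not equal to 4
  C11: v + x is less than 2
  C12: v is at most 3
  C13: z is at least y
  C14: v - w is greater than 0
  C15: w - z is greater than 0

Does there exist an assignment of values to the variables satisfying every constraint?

Unsatisfiable

Constraints 3, 9, 14, and 15 give x ≤ z, z < w, w < v, v ≤ x. Chaining: x ≤ z < w < v ≤ x, which forces x < x — impossible.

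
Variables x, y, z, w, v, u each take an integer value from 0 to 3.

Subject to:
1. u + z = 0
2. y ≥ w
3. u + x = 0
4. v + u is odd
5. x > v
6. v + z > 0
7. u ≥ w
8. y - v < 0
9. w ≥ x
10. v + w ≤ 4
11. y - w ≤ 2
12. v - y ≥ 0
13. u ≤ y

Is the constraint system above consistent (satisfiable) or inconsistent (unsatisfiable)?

Constraints 5, 7, 8, 9, and 13 give x ≤ w, w ≤ u, u ≤ y, y < v, v < x. Chaining: x ≤ w ≤ u ≤ y < v < x, which forces x < x — impossible.

Unsatisfiable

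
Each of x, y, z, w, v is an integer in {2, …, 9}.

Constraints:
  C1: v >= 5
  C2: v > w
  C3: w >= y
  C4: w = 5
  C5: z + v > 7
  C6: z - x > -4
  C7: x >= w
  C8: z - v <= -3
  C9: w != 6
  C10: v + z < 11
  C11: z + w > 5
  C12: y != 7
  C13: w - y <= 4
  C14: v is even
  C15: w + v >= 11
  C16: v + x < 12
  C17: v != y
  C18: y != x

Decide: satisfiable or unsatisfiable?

Take x = 5, y = 4, z = 2, w = 5, v = 6. Then constraint 5: z + v = 8; constraint 6: z - x = -3, and every other listed constraint is also met.

Satisfiable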